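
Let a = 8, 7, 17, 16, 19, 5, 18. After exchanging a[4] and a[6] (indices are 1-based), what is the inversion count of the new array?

Positions 4 and 6 hold 16 and 5; after swapping, the array is [8, 7, 17, 5, 19, 16, 18].
Element-by-element contributions:
8 → 7, 5 → 2
7 → 5 → 1
17 → 5, 16 → 2
5 → none → 0
19 → 16, 18 → 2
16 → none → 0
18 → none → 0
Sum: 2 + 1 + 2 + 0 + 2 + 0 + 0 = 7

7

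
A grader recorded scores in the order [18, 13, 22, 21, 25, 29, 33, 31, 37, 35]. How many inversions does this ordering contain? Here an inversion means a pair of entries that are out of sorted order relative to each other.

For each element, count later entries that are smaller:
18 → 13 → 1
13 → none → 0
22 → 21 → 1
21 → none → 0
25 → none → 0
29 → none → 0
33 → 31 → 1
31 → none → 0
37 → 35 → 1
35 → none → 0
Sum: 1 + 0 + 1 + 0 + 0 + 0 + 1 + 0 + 1 + 0 = 4

4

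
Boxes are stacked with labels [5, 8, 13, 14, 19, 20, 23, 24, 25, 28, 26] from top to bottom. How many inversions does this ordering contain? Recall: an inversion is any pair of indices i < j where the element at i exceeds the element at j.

Count, for each position, how many later elements it exceeds:
5 → none → 0
8 → none → 0
13 → none → 0
14 → none → 0
19 → none → 0
20 → none → 0
23 → none → 0
24 → none → 0
25 → none → 0
28 → 26 → 1
26 → none → 0
Sum: 0 + 0 + 0 + 0 + 0 + 0 + 0 + 0 + 0 + 1 + 0 = 1

Inversions: 1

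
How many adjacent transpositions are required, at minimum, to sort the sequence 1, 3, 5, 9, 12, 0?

5

The minimum number of adjacent swaps to sort an array equals its inversion count, since every such swap removes exactly one inversion.
Count inversions — for each element, later elements that are smaller:
1: 0 → 1
3: 0 → 1
5: 0 → 1
9: 0 → 1
12: 0 → 1
0: none → 0
Total inversions: 1 + 1 + 1 + 1 + 1 + 0 = 5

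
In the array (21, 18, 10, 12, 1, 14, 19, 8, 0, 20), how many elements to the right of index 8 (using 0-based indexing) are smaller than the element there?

0

The element at index 8 is 0.
Elements after it: 20
None of them are smaller than 0.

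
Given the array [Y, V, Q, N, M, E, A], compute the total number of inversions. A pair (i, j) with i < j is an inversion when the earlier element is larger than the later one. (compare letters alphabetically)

21

Sweep left to right; for each value list the smaller values that follow it:
Y → V, Q, N, M, E, A → 6
V → Q, N, M, E, A → 5
Q → N, M, E, A → 4
N → M, E, A → 3
M → E, A → 2
E → A → 1
A → none → 0
Sum: 6 + 5 + 4 + 3 + 2 + 1 + 0 = 21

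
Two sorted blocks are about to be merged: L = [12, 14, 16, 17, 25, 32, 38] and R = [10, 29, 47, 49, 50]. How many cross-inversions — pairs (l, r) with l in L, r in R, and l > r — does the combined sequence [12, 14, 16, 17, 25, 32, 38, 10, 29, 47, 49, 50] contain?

There are 9 split inversions.

Take each right-half value and tally the left-half values above it:
r = 10: 12, 14, 16, 17, 25, 32, 38 → 7
r = 29: 32, 38 → 2
r = 47: none → 0
r = 49: none → 0
r = 50: none → 0
Cross-inversions: 7 + 2 + 0 + 0 + 0 = 9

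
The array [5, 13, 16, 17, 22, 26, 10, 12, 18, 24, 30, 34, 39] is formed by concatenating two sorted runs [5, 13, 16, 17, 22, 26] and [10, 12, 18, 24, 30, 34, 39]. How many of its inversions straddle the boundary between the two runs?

13 split inversions

Count, for every r in R, how many entries of L exceed r:
r = 10: 13, 16, 17, 22, 26 → 5
r = 12: 13, 16, 17, 22, 26 → 5
r = 18: 22, 26 → 2
r = 24: 26 → 1
r = 30: none → 0
r = 34: none → 0
r = 39: none → 0
Cross-inversions: 5 + 5 + 2 + 1 + 0 + 0 + 0 = 13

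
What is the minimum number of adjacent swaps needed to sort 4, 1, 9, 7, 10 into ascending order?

2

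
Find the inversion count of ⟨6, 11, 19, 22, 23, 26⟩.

Element-by-element contributions:
6: 0
11: 0
19: 0
22: 0
23: 0
26: 0
Sum: 0 + 0 + 0 + 0 + 0 + 0 = 0

0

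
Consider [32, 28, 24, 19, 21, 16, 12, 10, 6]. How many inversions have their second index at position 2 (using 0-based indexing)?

2

The element at index 2 is 24.
Elements before it: 32, 28
Those larger than 24: 32, 28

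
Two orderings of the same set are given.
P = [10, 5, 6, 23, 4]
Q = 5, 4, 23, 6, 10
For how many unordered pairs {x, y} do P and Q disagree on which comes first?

Disagreeing pairs: 7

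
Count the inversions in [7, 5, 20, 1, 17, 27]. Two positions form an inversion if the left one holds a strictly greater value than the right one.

Inversion pairs (indices are 0-based):
(0,1): 7 > 5
(0,3): 7 > 1
(1,3): 5 > 1
(2,3): 20 > 1
(2,4): 20 > 17
That's 5 pairs.

There are 5 out-of-order pairs.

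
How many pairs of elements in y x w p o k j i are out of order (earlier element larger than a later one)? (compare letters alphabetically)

28 inversions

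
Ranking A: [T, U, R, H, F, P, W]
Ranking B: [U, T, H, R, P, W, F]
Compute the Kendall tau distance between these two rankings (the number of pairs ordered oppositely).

Assign each item its position (1..7) in the first ordering, then rewrite the second ordering as that position sequence:
positions: T→1, U→2, R→3, H→4, F→5, P→6, W→7
second ordering as positions: [2, 1, 4, 3, 6, 7, 5]
Discordant pairs = inversions in this position sequence.
2: 1 → 1
1: 0
4: 3 → 1
3: 0
6: 5 → 1
7: 5 → 1
5: 0
Total: 1 + 0 + 1 + 0 + 1 + 1 + 0 = 4

There are 4 discordant pairs.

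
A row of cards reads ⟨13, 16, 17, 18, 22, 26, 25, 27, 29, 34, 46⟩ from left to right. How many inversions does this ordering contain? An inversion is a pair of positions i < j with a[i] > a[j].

1 inversion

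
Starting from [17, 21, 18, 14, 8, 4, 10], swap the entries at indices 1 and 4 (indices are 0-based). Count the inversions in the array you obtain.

Positions 1 and 4 hold 21 and 8; after swapping, the array is [17, 8, 18, 14, 21, 4, 10].
Sweep left to right; for each value list the smaller values that follow it:
17: 4
8: 1
18: 3
14: 2
21: 2
4: 0
10: 0
Sum: 4 + 1 + 3 + 2 + 2 + 0 + 0 = 12

12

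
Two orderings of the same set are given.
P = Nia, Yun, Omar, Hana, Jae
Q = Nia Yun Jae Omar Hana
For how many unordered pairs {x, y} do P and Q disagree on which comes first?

Assign each item its position (1..5) in the first ordering, then rewrite the second ordering as that position sequence:
positions: Nia→1, Yun→2, Omar→3, Hana→4, Jae→5
second ordering as positions: [1, 2, 5, 3, 4]
Discordant pairs = inversions in this position sequence.
1: 0
2: 0
5: 3, 4 → 2
3: 0
4: 0
Total: 0 + 0 + 2 + 0 + 0 = 2

2 disagreeing pairs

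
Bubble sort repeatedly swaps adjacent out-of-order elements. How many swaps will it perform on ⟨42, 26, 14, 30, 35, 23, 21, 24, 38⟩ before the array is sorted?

19 swaps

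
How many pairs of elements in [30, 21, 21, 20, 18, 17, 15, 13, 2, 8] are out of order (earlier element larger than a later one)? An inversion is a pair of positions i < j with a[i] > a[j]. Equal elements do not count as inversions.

43

Sweep left to right; for each value list the smaller values that follow it:
30 → 21, 21, 20, 18, 17, 15, 13, 2, 8 → 9
21 → 20, 18, 17, 15, 13, 2, 8 → 7
21 → 20, 18, 17, 15, 13, 2, 8 → 7
20 → 18, 17, 15, 13, 2, 8 → 6
18 → 17, 15, 13, 2, 8 → 5
17 → 15, 13, 2, 8 → 4
15 → 13, 2, 8 → 3
13 → 2, 8 → 2
2 → none → 0
8 → none → 0
Sum: 9 + 7 + 7 + 6 + 5 + 4 + 3 + 2 + 0 + 0 = 43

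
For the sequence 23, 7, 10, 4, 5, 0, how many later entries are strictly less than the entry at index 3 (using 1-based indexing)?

3 such elements

The element at index 3 is 10.
Elements after it: 4, 5, 0
Those smaller than 10: 4, 5, 0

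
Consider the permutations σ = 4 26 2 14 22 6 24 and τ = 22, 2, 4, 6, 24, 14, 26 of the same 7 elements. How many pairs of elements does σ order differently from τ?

Assign each item its position (1..7) in the first ordering, then rewrite the second ordering as that position sequence:
positions: 4→1, 26→2, 2→3, 14→4, 22→5, 6→6, 24→7
second ordering as positions: [5, 3, 1, 6, 7, 4, 2]
Discordant pairs = inversions in this position sequence.
5: 3, 1, 4, 2 → 4
3: 1, 2 → 2
1: 0
6: 4, 2 → 2
7: 4, 2 → 2
4: 2 → 1
2: 0
Total: 4 + 2 + 0 + 2 + 2 + 1 + 0 = 11

11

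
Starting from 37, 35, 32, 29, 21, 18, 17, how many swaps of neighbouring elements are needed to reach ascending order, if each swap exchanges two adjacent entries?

The minimum number of adjacent swaps to sort an array equals its inversion count, since every such swap removes exactly one inversion.
Count inversions — for each element, later elements that are smaller:
37: 35, 32, 29, 21, 18, 17 → 6
35: 32, 29, 21, 18, 17 → 5
32: 29, 21, 18, 17 → 4
29: 21, 18, 17 → 3
21: 18, 17 → 2
18: 17 → 1
17: none → 0
Total inversions: 6 + 5 + 4 + 3 + 2 + 1 + 0 = 21

Adjacent swaps: 21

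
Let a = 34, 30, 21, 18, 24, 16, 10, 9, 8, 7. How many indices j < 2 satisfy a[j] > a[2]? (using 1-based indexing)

The element at index 2 is 30.
Elements before it: 34
Those larger than 30: 34

1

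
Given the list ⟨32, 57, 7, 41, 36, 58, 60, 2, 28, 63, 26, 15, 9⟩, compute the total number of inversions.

Element-by-element contributions:
32: 6
57: 8
7: 1
41: 6
36: 5
58: 5
60: 5
2: 0
28: 3
63: 3
26: 2
15: 1
9: 0
Sum: 6 + 8 + 1 + 6 + 5 + 5 + 5 + 0 + 3 + 3 + 2 + 1 + 0 = 45

45 inversions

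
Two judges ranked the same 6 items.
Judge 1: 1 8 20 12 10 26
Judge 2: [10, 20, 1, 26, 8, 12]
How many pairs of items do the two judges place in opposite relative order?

Assign each item its position (1..6) in the first ordering, then rewrite the second ordering as that position sequence:
positions: 1→1, 8→2, 20→3, 12→4, 10→5, 26→6
second ordering as positions: [5, 3, 1, 6, 2, 4]
Discordant pairs = inversions in this position sequence.
5: 3, 1, 2, 4 → 4
3: 1, 2 → 2
1: 0
6: 2, 4 → 2
2: 0
4: 0
Total: 4 + 2 + 0 + 2 + 0 + 0 = 8

8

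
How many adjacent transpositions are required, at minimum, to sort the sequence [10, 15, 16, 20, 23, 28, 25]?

The minimum number of adjacent swaps to sort an array equals its inversion count, since every such swap removes exactly one inversion.
Count inversions — for each element, later elements that are smaller:
10: none → 0
15: none → 0
16: none → 0
20: none → 0
23: none → 0
28: 25 → 1
25: none → 0
Total inversions: 0 + 0 + 0 + 0 + 0 + 1 + 0 = 1

1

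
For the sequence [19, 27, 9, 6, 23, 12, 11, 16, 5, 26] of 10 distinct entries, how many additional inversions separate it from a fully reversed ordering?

Maximum inversions for 10 distinct elements is C(10, 2) = 10·9/2 = 45.
Current inversions — for each element, count later smaller elements:
19: 6
27: 8
9: 2
6: 1
23: 4
12: 2
11: 1
16: 1
5: 0
26: 0
Current total: 6 + 8 + 2 + 1 + 4 + 2 + 1 + 1 + 0 + 0 = 25
Shortfall: 45 − 25 = 20

20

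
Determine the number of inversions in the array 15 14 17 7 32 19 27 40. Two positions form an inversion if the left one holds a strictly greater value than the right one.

6 inversions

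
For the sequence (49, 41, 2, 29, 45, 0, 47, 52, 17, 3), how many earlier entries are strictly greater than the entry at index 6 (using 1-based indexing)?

The element at index 6 is 0.
Elements before it: 49, 41, 2, 29, 45
Those larger than 0: 49, 41, 2, 29, 45

5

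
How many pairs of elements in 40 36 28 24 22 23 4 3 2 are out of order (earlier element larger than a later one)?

Sweep left to right; for each value list the smaller values that follow it:
40 → 36, 28, 24, 22, 23, 4, 3, 2 → 8
36 → 28, 24, 22, 23, 4, 3, 2 → 7
28 → 24, 22, 23, 4, 3, 2 → 6
24 → 22, 23, 4, 3, 2 → 5
22 → 4, 3, 2 → 3
23 → 4, 3, 2 → 3
4 → 3, 2 → 2
3 → 2 → 1
2 → none → 0
Sum: 8 + 7 + 6 + 5 + 3 + 3 + 2 + 1 + 0 = 35

35 inversions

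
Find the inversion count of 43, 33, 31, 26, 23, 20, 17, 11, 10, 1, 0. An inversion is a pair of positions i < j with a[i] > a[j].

Element-by-element contributions:
43 → 33, 31, 26, 23, 20, 17, 11, 10, 1, 0 → 10
33 → 31, 26, 23, 20, 17, 11, 10, 1, 0 → 9
31 → 26, 23, 20, 17, 11, 10, 1, 0 → 8
26 → 23, 20, 17, 11, 10, 1, 0 → 7
23 → 20, 17, 11, 10, 1, 0 → 6
20 → 17, 11, 10, 1, 0 → 5
17 → 11, 10, 1, 0 → 4
11 → 10, 1, 0 → 3
10 → 1, 0 → 2
1 → 0 → 1
0 → none → 0
Sum: 10 + 9 + 8 + 7 + 6 + 5 + 4 + 3 + 2 + 1 + 0 = 55

55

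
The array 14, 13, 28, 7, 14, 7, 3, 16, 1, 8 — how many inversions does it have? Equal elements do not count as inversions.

Out-of-order pairs: 29

For each element, count later entries that are smaller:
14: 6
13: 5
28: 7
7: 2
14: 4
7: 2
3: 1
16: 2
1: 0
8: 0
Sum: 6 + 5 + 7 + 2 + 4 + 2 + 1 + 2 + 0 + 0 = 29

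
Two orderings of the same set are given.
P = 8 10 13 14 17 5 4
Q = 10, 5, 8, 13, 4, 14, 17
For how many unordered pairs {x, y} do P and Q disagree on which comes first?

Assign each item its position (1..7) in the first ordering, then rewrite the second ordering as that position sequence:
positions: 8→1, 10→2, 13→3, 14→4, 17→5, 5→6, 4→7
second ordering as positions: [2, 6, 1, 3, 7, 4, 5]
Discordant pairs = inversions in this position sequence.
2: 1 → 1
6: 1, 3, 4, 5 → 4
1: 0
3: 0
7: 4, 5 → 2
4: 0
5: 0
Total: 1 + 4 + 0 + 0 + 2 + 0 + 0 = 7

7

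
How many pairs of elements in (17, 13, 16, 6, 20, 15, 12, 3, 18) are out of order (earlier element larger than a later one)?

21

Sweep left to right; for each value list the smaller values that follow it:
17: 6
13: 3
16: 4
6: 1
20: 4
15: 2
12: 1
3: 0
18: 0
Sum: 6 + 3 + 4 + 1 + 4 + 2 + 1 + 0 + 0 = 21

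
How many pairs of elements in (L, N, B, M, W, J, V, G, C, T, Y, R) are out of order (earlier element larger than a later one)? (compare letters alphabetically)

27

Count, for each position, how many later elements it exceeds:
L → B, J, G, C → 4
N → B, M, J, G, C → 5
B → none → 0
M → J, G, C → 3
W → J, V, G, C, T, R → 6
J → G, C → 2
V → G, C, T, R → 4
G → C → 1
C → none → 0
T → R → 1
Y → R → 1
R → none → 0
Sum: 4 + 5 + 0 + 3 + 6 + 2 + 4 + 1 + 0 + 1 + 1 + 0 = 27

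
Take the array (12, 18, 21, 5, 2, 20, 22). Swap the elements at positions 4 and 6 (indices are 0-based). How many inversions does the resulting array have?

Positions 4 and 6 hold 2 and 22; after swapping, the array is [12, 18, 21, 5, 22, 20, 2].
Count, for each position, how many later elements it exceeds:
12 → 5, 2 → 2
18 → 5, 2 → 2
21 → 5, 20, 2 → 3
5 → 2 → 1
22 → 20, 2 → 2
20 → 2 → 1
2 → none → 0
Sum: 2 + 2 + 3 + 1 + 2 + 1 + 0 = 11

11 inversions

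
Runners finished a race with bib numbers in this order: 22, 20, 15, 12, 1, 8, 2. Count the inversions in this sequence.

19 inversions

For each element, count later entries that are smaller:
22: 6
20: 5
15: 4
12: 3
1: 0
8: 1
2: 0
Sum: 6 + 5 + 4 + 3 + 0 + 1 + 0 = 19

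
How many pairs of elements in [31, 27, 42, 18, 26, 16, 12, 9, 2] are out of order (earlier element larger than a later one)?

33

Sweep left to right; for each value list the smaller values that follow it:
31: 7
27: 6
42: 6
18: 4
26: 4
16: 3
12: 2
9: 1
2: 0
Sum: 7 + 6 + 6 + 4 + 4 + 3 + 2 + 1 + 0 = 33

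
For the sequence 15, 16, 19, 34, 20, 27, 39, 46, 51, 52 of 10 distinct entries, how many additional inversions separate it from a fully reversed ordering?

43 inversions short

Maximum inversions for 10 distinct elements is C(10, 2) = 10·9/2 = 45.
Current inversions — for each element, count later smaller elements:
15: 0
16: 0
19: 0
34: 2
20: 0
27: 0
39: 0
46: 0
51: 0
52: 0
Current total: 0 + 0 + 0 + 2 + 0 + 0 + 0 + 0 + 0 + 0 = 2
Shortfall: 45 − 2 = 43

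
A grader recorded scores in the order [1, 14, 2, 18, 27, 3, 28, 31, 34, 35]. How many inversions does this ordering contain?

4

For each element, count later entries that are smaller:
1: 0
14: 2
2: 0
18: 1
27: 1
3: 0
28: 0
31: 0
34: 0
35: 0
Sum: 0 + 2 + 0 + 1 + 1 + 0 + 0 + 0 + 0 + 0 = 4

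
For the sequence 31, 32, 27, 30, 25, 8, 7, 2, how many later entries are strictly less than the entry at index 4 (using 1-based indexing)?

4

The element at index 4 is 30.
Elements after it: 25, 8, 7, 2
Those smaller than 30: 25, 8, 7, 2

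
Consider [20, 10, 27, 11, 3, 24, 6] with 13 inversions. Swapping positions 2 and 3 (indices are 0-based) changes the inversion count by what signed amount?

Positions 2 and 3 hold 27 and 11; after swapping, the array is [20, 10, 11, 27, 3, 24, 6].
Element-by-element contributions:
20: 4
10: 2
11: 2
27: 3
3: 0
24: 1
6: 0
Sum: 4 + 2 + 2 + 3 + 0 + 1 + 0 = 12
Change: 12 − 13 = -1

-1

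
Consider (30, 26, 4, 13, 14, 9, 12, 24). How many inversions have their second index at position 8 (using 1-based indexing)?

The element at index 8 is 24.
Elements before it: 30, 26, 4, 13, 14, 9, 12
Those larger than 24: 30, 26

2 such elements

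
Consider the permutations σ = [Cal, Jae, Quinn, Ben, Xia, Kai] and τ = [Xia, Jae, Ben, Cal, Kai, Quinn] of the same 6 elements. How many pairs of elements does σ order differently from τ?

8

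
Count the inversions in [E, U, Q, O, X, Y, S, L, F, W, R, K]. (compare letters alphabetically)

For each element, count later entries that are smaller:
E → none → 0
U → Q, O, S, L, F, R, K → 7
Q → O, L, F, K → 4
O → L, F, K → 3
X → S, L, F, W, R, K → 6
Y → S, L, F, W, R, K → 6
S → L, F, R, K → 4
L → F, K → 2
F → none → 0
W → R, K → 2
R → K → 1
K → none → 0
Sum: 0 + 7 + 4 + 3 + 6 + 6 + 4 + 2 + 0 + 2 + 1 + 0 = 35

35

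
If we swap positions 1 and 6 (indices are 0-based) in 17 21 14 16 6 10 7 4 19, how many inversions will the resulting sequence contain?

Inversions: 18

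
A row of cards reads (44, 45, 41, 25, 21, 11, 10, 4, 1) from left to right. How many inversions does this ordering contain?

Element-by-element contributions:
44 → 41, 25, 21, 11, 10, 4, 1 → 7
45 → 41, 25, 21, 11, 10, 4, 1 → 7
41 → 25, 21, 11, 10, 4, 1 → 6
25 → 21, 11, 10, 4, 1 → 5
21 → 11, 10, 4, 1 → 4
11 → 10, 4, 1 → 3
10 → 4, 1 → 2
4 → 1 → 1
1 → none → 0
Sum: 7 + 7 + 6 + 5 + 4 + 3 + 2 + 1 + 0 = 35

35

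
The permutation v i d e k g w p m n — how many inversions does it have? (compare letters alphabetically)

17

For each element, count later entries that are smaller:
v → i, d, e, k, g, p, m, n → 8
i → d, e, g → 3
d → none → 0
e → none → 0
k → g → 1
g → none → 0
w → p, m, n → 3
p → m, n → 2
m → none → 0
n → none → 0
Sum: 8 + 3 + 0 + 0 + 1 + 0 + 3 + 2 + 0 + 0 = 17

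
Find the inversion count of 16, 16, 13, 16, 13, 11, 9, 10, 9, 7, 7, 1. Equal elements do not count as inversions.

58 inversions

Count, for each position, how many later elements it exceeds:
16: 9
16: 9
13: 7
16: 8
13: 7
11: 6
9: 3
10: 4
9: 3
7: 1
7: 1
1: 0
Sum: 9 + 9 + 7 + 8 + 7 + 6 + 3 + 4 + 3 + 1 + 1 + 0 = 58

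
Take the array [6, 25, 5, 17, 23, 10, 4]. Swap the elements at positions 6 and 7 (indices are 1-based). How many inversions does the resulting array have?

Positions 6 and 7 hold 10 and 4; after swapping, the array is [6, 25, 5, 17, 23, 4, 10].
Count, for each position, how many later elements it exceeds:
6 → 5, 4 → 2
25 → 5, 17, 23, 4, 10 → 5
5 → 4 → 1
17 → 4, 10 → 2
23 → 4, 10 → 2
4 → none → 0
10 → none → 0
Sum: 2 + 5 + 1 + 2 + 2 + 0 + 0 = 12

12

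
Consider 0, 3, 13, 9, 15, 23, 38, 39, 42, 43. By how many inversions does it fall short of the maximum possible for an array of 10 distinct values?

44

Maximum inversions for 10 distinct elements is C(10, 2) = 10·9/2 = 45.
Current inversions — for each element, count later smaller elements:
0: 0
3: 0
13: 1
9: 0
15: 0
23: 0
38: 0
39: 0
42: 0
43: 0
Current total: 0 + 0 + 1 + 0 + 0 + 0 + 0 + 0 + 0 + 0 = 1
Shortfall: 45 − 1 = 44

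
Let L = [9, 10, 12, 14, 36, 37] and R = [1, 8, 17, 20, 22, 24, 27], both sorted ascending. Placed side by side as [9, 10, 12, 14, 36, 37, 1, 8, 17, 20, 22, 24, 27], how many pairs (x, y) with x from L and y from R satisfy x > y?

Take each right-half value and tally the left-half values above it:
r = 1: 9, 10, 12, 14, 36, 37 → 6
r = 8: 9, 10, 12, 14, 36, 37 → 6
r = 17: 36, 37 → 2
r = 20: 36, 37 → 2
r = 22: 36, 37 → 2
r = 24: 36, 37 → 2
r = 27: 36, 37 → 2
Cross-inversions: 6 + 6 + 2 + 2 + 2 + 2 + 2 = 22

22 split inversions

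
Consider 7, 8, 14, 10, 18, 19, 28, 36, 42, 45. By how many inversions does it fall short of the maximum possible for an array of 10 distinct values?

Maximum inversions for 10 distinct elements is C(10, 2) = 10·9/2 = 45.
Current inversions — for each element, count later smaller elements:
7: 0
8: 0
14: 1
10: 0
18: 0
19: 0
28: 0
36: 0
42: 0
45: 0
Current total: 0 + 0 + 1 + 0 + 0 + 0 + 0 + 0 + 0 + 0 = 1
Shortfall: 45 − 1 = 44

44 inversions short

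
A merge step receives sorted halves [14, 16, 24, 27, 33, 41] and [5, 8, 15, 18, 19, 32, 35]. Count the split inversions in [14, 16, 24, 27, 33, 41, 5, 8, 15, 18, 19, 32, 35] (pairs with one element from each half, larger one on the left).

Count, for every r in R, how many entries of L exceed r:
r = 5: 14, 16, 24, 27, 33, 41 → 6
r = 8: 14, 16, 24, 27, 33, 41 → 6
r = 15: 16, 24, 27, 33, 41 → 5
r = 18: 24, 27, 33, 41 → 4
r = 19: 24, 27, 33, 41 → 4
r = 32: 33, 41 → 2
r = 35: 41 → 1
Cross-inversions: 6 + 6 + 5 + 4 + 4 + 2 + 1 = 28

28 cross-inversions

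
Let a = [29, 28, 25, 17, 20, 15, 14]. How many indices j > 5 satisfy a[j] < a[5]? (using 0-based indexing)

The element at index 5 is 15.
Elements after it: 14
Those smaller than 15: 14

1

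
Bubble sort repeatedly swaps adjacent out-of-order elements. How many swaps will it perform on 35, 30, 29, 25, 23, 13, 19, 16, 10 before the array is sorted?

Minimum adjacent swaps = number of inversions (each swap of adjacent out-of-order elements removes one inversion and no swap can remove more).
Count inversions — for each element, later elements that are smaller:
35: 30, 29, 25, 23, 13, 19, 16, 10 → 8
30: 29, 25, 23, 13, 19, 16, 10 → 7
29: 25, 23, 13, 19, 16, 10 → 6
25: 23, 13, 19, 16, 10 → 5
23: 13, 19, 16, 10 → 4
13: 10 → 1
19: 16, 10 → 2
16: 10 → 1
10: none → 0
Total inversions: 8 + 7 + 6 + 5 + 4 + 1 + 2 + 1 + 0 = 34

34 swaps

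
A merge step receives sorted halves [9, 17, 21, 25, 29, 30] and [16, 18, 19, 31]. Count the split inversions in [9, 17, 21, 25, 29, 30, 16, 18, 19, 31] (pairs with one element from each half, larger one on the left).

For each element r of the right run, count left-run elements greater than r:
r = 16: 17, 21, 25, 29, 30 → 5
r = 18: 21, 25, 29, 30 → 4
r = 19: 21, 25, 29, 30 → 4
r = 31: none → 0
Cross-inversions: 5 + 4 + 4 + 0 = 13

Split inversions: 13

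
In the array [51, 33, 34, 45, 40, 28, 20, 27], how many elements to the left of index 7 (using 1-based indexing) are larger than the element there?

6 such elements

The element at index 7 is 20.
Elements before it: 51, 33, 34, 45, 40, 28
Those larger than 20: 51, 33, 34, 45, 40, 28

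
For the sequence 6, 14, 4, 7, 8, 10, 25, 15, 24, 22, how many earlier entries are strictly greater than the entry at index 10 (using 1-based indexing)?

2

The element at index 10 is 22.
Elements before it: 6, 14, 4, 7, 8, 10, 25, 15, 24
Those larger than 22: 25, 24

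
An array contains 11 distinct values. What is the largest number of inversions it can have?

55

A reversed (strictly descending) arrangement makes every pair an inversion, giving C(11, 2) inversions.
C(11, 2) = 11·10/2 = 55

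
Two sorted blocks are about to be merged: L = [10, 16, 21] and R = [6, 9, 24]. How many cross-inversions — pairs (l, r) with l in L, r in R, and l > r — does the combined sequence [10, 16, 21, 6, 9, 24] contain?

For each element r of the right run, count left-run elements greater than r:
r = 6: 10, 16, 21 → 3
r = 9: 10, 16, 21 → 3
r = 24: none → 0
Cross-inversions: 3 + 3 + 0 = 6

6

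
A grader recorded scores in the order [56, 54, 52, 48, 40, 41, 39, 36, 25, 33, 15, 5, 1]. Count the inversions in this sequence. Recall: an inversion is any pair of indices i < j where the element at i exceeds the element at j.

76 out-of-order pairs

Count, for each position, how many later elements it exceeds:
56 → 54, 52, 48, 40, 41, 39, 36, 25, 33, 15, 5, 1 → 12
54 → 52, 48, 40, 41, 39, 36, 25, 33, 15, 5, 1 → 11
52 → 48, 40, 41, 39, 36, 25, 33, 15, 5, 1 → 10
48 → 40, 41, 39, 36, 25, 33, 15, 5, 1 → 9
40 → 39, 36, 25, 33, 15, 5, 1 → 7
41 → 39, 36, 25, 33, 15, 5, 1 → 7
39 → 36, 25, 33, 15, 5, 1 → 6
36 → 25, 33, 15, 5, 1 → 5
25 → 15, 5, 1 → 3
33 → 15, 5, 1 → 3
15 → 5, 1 → 2
5 → 1 → 1
1 → none → 0
Sum: 12 + 11 + 10 + 9 + 7 + 7 + 6 + 5 + 3 + 3 + 2 + 1 + 0 = 76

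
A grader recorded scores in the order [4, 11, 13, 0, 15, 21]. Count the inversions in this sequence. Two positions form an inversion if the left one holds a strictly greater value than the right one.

Listing every pair i<j with a[i]>a[j] (using 0-based positions):
(0,3): 4 > 0
(1,3): 11 > 0
(2,3): 13 > 0
That's 3 pairs.

3 out-of-order pairs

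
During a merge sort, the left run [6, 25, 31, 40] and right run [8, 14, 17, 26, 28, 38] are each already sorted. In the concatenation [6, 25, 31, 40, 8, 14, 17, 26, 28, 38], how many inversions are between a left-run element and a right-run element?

14

Take each right-half value and tally the left-half values above it:
r = 8: 25, 31, 40 → 3
r = 14: 25, 31, 40 → 3
r = 17: 25, 31, 40 → 3
r = 26: 31, 40 → 2
r = 28: 31, 40 → 2
r = 38: 40 → 1
Cross-inversions: 3 + 3 + 3 + 2 + 2 + 1 = 14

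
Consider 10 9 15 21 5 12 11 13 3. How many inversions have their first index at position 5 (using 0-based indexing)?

2

The element at index 5 is 12.
Elements after it: 11, 13, 3
Those smaller than 12: 11, 3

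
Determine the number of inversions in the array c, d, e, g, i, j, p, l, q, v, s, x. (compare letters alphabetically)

Inversions: 2

Count, for each position, how many later elements it exceeds:
c: 0
d: 0
e: 0
g: 0
i: 0
j: 0
p: 1
l: 0
q: 0
v: 1
s: 0
x: 0
Sum: 0 + 0 + 0 + 0 + 0 + 0 + 1 + 0 + 0 + 1 + 0 + 0 = 2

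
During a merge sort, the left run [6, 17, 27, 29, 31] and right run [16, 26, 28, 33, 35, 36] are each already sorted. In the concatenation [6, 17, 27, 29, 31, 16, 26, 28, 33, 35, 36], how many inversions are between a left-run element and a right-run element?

For each element r of the right run, count left-run elements greater than r:
r = 16: 17, 27, 29, 31 → 4
r = 26: 27, 29, 31 → 3
r = 28: 29, 31 → 2
r = 33: none → 0
r = 35: none → 0
r = 36: none → 0
Cross-inversions: 4 + 3 + 2 + 0 + 0 + 0 = 9

9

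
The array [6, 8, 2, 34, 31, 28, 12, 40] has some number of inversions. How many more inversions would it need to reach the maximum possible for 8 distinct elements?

20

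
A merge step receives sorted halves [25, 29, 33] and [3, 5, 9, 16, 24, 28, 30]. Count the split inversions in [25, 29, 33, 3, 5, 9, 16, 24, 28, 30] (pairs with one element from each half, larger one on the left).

18 split inversions

Take each right-half value and tally the left-half values above it:
r = 3: 25, 29, 33 → 3
r = 5: 25, 29, 33 → 3
r = 9: 25, 29, 33 → 3
r = 16: 25, 29, 33 → 3
r = 24: 25, 29, 33 → 3
r = 28: 29, 33 → 2
r = 30: 33 → 1
Cross-inversions: 3 + 3 + 3 + 3 + 3 + 2 + 1 = 18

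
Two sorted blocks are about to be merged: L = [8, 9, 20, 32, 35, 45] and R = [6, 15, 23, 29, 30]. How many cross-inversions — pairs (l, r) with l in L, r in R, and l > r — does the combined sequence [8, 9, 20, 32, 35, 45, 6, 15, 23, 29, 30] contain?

Take each right-half value and tally the left-half values above it:
r = 6: 8, 9, 20, 32, 35, 45 → 6
r = 15: 20, 32, 35, 45 → 4
r = 23: 32, 35, 45 → 3
r = 29: 32, 35, 45 → 3
r = 30: 32, 35, 45 → 3
Cross-inversions: 6 + 4 + 3 + 3 + 3 = 19

19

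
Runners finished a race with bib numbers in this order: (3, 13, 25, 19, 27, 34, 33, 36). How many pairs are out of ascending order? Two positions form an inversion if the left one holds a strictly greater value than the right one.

Count, for each position, how many later elements it exceeds:
3 → none → 0
13 → none → 0
25 → 19 → 1
19 → none → 0
27 → none → 0
34 → 33 → 1
33 → none → 0
36 → none → 0
Sum: 0 + 0 + 1 + 0 + 0 + 1 + 0 + 0 = 2

There are 2 out-of-order pairs.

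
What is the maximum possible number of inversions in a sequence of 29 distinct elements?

406 inversions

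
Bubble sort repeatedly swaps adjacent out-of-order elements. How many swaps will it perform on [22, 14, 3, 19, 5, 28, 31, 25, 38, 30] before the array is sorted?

Each adjacent swap fixes exactly one inversion, so the minimum swap count equals the number of inversions.
Count inversions — for each element, later elements that are smaller:
22: 14, 3, 19, 5 → 4
14: 3, 5 → 2
3: none → 0
19: 5 → 1
5: none → 0
28: 25 → 1
31: 25, 30 → 2
25: none → 0
38: 30 → 1
30: none → 0
Total inversions: 4 + 2 + 0 + 1 + 0 + 1 + 2 + 0 + 1 + 0 = 11

11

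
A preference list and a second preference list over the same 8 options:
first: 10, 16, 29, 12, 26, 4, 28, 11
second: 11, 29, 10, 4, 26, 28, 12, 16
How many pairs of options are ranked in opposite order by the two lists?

Pairs: 17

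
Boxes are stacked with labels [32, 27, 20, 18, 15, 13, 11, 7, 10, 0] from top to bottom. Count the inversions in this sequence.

For each element, count later entries that are smaller:
32 → 27, 20, 18, 15, 13, 11, 7, 10, 0 → 9
27 → 20, 18, 15, 13, 11, 7, 10, 0 → 8
20 → 18, 15, 13, 11, 7, 10, 0 → 7
18 → 15, 13, 11, 7, 10, 0 → 6
15 → 13, 11, 7, 10, 0 → 5
13 → 11, 7, 10, 0 → 4
11 → 7, 10, 0 → 3
7 → 0 → 1
10 → 0 → 1
0 → none → 0
Sum: 9 + 8 + 7 + 6 + 5 + 4 + 3 + 1 + 1 + 0 = 44

44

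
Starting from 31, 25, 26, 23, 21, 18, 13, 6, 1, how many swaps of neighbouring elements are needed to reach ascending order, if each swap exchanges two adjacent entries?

35

Minimum adjacent swaps = number of inversions (each swap of adjacent out-of-order elements removes one inversion and no swap can remove more).
Count inversions — for each element, later elements that are smaller:
31: 25, 26, 23, 21, 18, 13, 6, 1 → 8
25: 23, 21, 18, 13, 6, 1 → 6
26: 23, 21, 18, 13, 6, 1 → 6
23: 21, 18, 13, 6, 1 → 5
21: 18, 13, 6, 1 → 4
18: 13, 6, 1 → 3
13: 6, 1 → 2
6: 1 → 1
1: none → 0
Total inversions: 8 + 6 + 6 + 5 + 4 + 3 + 2 + 1 + 0 = 35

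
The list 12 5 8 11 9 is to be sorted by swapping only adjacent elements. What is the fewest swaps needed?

Minimum adjacent swaps = number of inversions (each swap of adjacent out-of-order elements removes one inversion and no swap can remove more).
Count inversions — for each element, later elements that are smaller:
12: 5, 8, 11, 9 → 4
5: none → 0
8: none → 0
11: 9 → 1
9: none → 0
Total inversions: 4 + 0 + 0 + 1 + 0 = 5

5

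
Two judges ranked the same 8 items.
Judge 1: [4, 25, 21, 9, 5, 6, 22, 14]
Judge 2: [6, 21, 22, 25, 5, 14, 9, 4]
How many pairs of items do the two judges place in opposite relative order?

There are 17 discordant pairs.

Assign each item its position (1..8) in the first ordering, then rewrite the second ordering as that position sequence:
positions: 4→1, 25→2, 21→3, 9→4, 5→5, 6→6, 22→7, 14→8
second ordering as positions: [6, 3, 7, 2, 5, 8, 4, 1]
Discordant pairs = inversions in this position sequence.
6: 3, 2, 5, 4, 1 → 5
3: 2, 1 → 2
7: 2, 5, 4, 1 → 4
2: 1 → 1
5: 4, 1 → 2
8: 4, 1 → 2
4: 1 → 1
1: 0
Total: 5 + 2 + 4 + 1 + 2 + 2 + 1 + 0 = 17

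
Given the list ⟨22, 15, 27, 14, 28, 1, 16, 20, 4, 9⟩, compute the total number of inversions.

29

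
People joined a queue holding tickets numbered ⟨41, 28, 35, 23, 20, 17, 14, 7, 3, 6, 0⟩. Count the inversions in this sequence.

53

Count, for each position, how many later elements it exceeds:
41 → 28, 35, 23, 20, 17, 14, 7, 3, 6, 0 → 10
28 → 23, 20, 17, 14, 7, 3, 6, 0 → 8
35 → 23, 20, 17, 14, 7, 3, 6, 0 → 8
23 → 20, 17, 14, 7, 3, 6, 0 → 7
20 → 17, 14, 7, 3, 6, 0 → 6
17 → 14, 7, 3, 6, 0 → 5
14 → 7, 3, 6, 0 → 4
7 → 3, 6, 0 → 3
3 → 0 → 1
6 → 0 → 1
0 → none → 0
Sum: 10 + 8 + 8 + 7 + 6 + 5 + 4 + 3 + 1 + 1 + 0 = 53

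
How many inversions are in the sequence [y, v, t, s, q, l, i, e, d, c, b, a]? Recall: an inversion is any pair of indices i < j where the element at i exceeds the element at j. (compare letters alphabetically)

For each element, count later entries that are smaller:
y: 11
v: 10
t: 9
s: 8
q: 7
l: 6
i: 5
e: 4
d: 3
c: 2
b: 1
a: 0
Sum: 11 + 10 + 9 + 8 + 7 + 6 + 5 + 4 + 3 + 2 + 1 + 0 = 66

There are 66 inversions.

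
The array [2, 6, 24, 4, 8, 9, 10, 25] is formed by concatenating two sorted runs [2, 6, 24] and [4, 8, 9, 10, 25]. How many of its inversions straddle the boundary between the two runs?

Count, for every r in R, how many entries of L exceed r:
r = 4: 6, 24 → 2
r = 8: 24 → 1
r = 9: 24 → 1
r = 10: 24 → 1
r = 25: none → 0
Cross-inversions: 2 + 1 + 1 + 1 + 0 = 5

5 cross-inversions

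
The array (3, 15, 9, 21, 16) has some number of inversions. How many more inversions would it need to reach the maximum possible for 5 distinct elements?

8 inversions short

Maximum inversions for 5 distinct elements is C(5, 2) = 5·4/2 = 10.
Current inversions — for each element, count later smaller elements:
3: 0
15: 1
9: 0
21: 1
16: 0
Current total: 0 + 1 + 0 + 1 + 0 = 2
Shortfall: 10 − 2 = 8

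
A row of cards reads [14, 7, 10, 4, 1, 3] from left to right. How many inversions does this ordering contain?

Sweep left to right; for each value list the smaller values that follow it:
14 → 7, 10, 4, 1, 3 → 5
7 → 4, 1, 3 → 3
10 → 4, 1, 3 → 3
4 → 1, 3 → 2
1 → none → 0
3 → none → 0
Sum: 5 + 3 + 3 + 2 + 0 + 0 = 13

Out-of-order pairs: 13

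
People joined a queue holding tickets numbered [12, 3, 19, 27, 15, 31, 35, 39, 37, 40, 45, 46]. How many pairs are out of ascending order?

For each element, count later entries that are smaller:
12 → 3 → 1
3 → none → 0
19 → 15 → 1
27 → 15 → 1
15 → none → 0
31 → none → 0
35 → none → 0
39 → 37 → 1
37 → none → 0
40 → none → 0
45 → none → 0
46 → none → 0
Sum: 1 + 0 + 1 + 1 + 0 + 0 + 0 + 1 + 0 + 0 + 0 + 0 = 4

4 inversions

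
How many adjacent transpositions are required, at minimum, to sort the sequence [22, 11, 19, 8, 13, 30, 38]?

Swaps: 7

Minimum adjacent swaps = number of inversions (each swap of adjacent out-of-order elements removes one inversion and no swap can remove more).
Count inversions — for each element, later elements that are smaller:
22: 11, 19, 8, 13 → 4
11: 8 → 1
19: 8, 13 → 2
8: none → 0
13: none → 0
30: none → 0
38: none → 0
Total inversions: 4 + 1 + 2 + 0 + 0 + 0 + 0 = 7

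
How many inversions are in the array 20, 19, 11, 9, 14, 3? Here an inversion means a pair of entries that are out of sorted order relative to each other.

13 inversions

Sweep left to right; for each value list the smaller values that follow it:
20 → 19, 11, 9, 14, 3 → 5
19 → 11, 9, 14, 3 → 4
11 → 9, 3 → 2
9 → 3 → 1
14 → 3 → 1
3 → none → 0
Sum: 5 + 4 + 2 + 1 + 1 + 0 = 13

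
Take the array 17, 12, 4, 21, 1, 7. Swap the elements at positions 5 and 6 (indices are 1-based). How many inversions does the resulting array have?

There are 11 inversions.

Positions 5 and 6 hold 1 and 7; after swapping, the array is [17, 12, 4, 21, 7, 1].
For each element, count later entries that are smaller:
17 → 12, 4, 7, 1 → 4
12 → 4, 7, 1 → 3
4 → 1 → 1
21 → 7, 1 → 2
7 → 1 → 1
1 → none → 0
Sum: 4 + 3 + 1 + 2 + 1 + 0 = 11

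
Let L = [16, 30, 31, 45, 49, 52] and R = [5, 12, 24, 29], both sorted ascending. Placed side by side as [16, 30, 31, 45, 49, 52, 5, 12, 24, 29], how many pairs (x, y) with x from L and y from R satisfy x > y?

Take each right-half value and tally the left-half values above it:
r = 5: 16, 30, 31, 45, 49, 52 → 6
r = 12: 16, 30, 31, 45, 49, 52 → 6
r = 24: 30, 31, 45, 49, 52 → 5
r = 29: 30, 31, 45, 49, 52 → 5
Cross-inversions: 6 + 6 + 5 + 5 = 22

22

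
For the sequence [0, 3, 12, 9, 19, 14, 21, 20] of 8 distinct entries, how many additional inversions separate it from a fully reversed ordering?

25

Maximum inversions for 8 distinct elements is C(8, 2) = 8·7/2 = 28.
Current inversions — for each element, count later smaller elements:
0: 0
3: 0
12: 1
9: 0
19: 1
14: 0
21: 1
20: 0
Current total: 0 + 0 + 1 + 0 + 1 + 0 + 1 + 0 = 3
Shortfall: 28 − 3 = 25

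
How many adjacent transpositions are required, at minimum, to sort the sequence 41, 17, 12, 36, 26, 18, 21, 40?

13 adjacent swaps

The minimum number of adjacent swaps to sort an array equals its inversion count, since every such swap removes exactly one inversion.
Count inversions — for each element, later elements that are smaller:
41: 17, 12, 36, 26, 18, 21, 40 → 7
17: 12 → 1
12: none → 0
36: 26, 18, 21 → 3
26: 18, 21 → 2
18: none → 0
21: none → 0
40: none → 0
Total inversions: 7 + 1 + 0 + 3 + 2 + 0 + 0 + 0 = 13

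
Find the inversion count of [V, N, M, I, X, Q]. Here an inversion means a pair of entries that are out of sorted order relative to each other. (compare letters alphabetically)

Inversions: 8

For each element, count later entries that are smaller:
V → N, M, I, Q → 4
N → M, I → 2
M → I → 1
I → none → 0
X → Q → 1
Q → none → 0
Sum: 4 + 2 + 1 + 0 + 1 + 0 = 8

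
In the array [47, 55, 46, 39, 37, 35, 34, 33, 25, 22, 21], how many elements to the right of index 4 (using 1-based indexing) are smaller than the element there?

The element at index 4 is 39.
Elements after it: 37, 35, 34, 33, 25, 22, 21
Those smaller than 39: 37, 35, 34, 33, 25, 22, 21

7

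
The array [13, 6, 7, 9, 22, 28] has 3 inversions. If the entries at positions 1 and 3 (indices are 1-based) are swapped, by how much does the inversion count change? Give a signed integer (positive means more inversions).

-1

Positions 1 and 3 hold 13 and 7; after swapping, the array is [7, 6, 13, 9, 22, 28].
Count, for each position, how many later elements it exceeds:
7: 1
6: 0
13: 1
9: 0
22: 0
28: 0
Sum: 1 + 0 + 1 + 0 + 0 + 0 = 2
Change: 2 − 3 = -1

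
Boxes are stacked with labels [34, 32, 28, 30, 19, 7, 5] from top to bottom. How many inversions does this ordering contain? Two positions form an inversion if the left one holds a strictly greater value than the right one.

Element-by-element contributions:
34 → 32, 28, 30, 19, 7, 5 → 6
32 → 28, 30, 19, 7, 5 → 5
28 → 19, 7, 5 → 3
30 → 19, 7, 5 → 3
19 → 7, 5 → 2
7 → 5 → 1
5 → none → 0
Sum: 6 + 5 + 3 + 3 + 2 + 1 + 0 = 20

20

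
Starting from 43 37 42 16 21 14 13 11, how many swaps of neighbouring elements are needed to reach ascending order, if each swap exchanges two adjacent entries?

26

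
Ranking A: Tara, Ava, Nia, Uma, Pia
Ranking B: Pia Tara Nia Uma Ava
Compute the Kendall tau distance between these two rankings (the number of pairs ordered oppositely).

Assign each item its position (1..5) in the first ordering, then rewrite the second ordering as that position sequence:
positions: Tara→1, Ava→2, Nia→3, Uma→4, Pia→5
second ordering as positions: [5, 1, 3, 4, 2]
Discordant pairs = inversions in this position sequence.
5: 1, 3, 4, 2 → 4
1: 0
3: 2 → 1
4: 2 → 1
2: 0
Total: 4 + 0 + 1 + 1 + 0 = 6

6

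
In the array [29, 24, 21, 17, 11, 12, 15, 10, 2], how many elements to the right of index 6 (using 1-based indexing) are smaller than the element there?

2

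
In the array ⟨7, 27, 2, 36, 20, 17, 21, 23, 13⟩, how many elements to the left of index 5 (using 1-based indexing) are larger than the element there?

The element at index 5 is 20.
Elements before it: 7, 27, 2, 36
Those larger than 20: 27, 36

2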